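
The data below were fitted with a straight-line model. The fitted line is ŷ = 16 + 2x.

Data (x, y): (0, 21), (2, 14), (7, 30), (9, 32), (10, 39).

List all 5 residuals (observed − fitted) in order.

5, -6, 0, -2, 3

x=0: ŷ = 16 + 2·0 = 16; r = 21 − 16 = 5
x=2: ŷ = 16 + 2·2 = 20; r = 14 − 20 = -6
x=7: ŷ = 16 + 2·7 = 30; r = 30 − 30 = 0
x=9: ŷ = 16 + 2·9 = 34; r = 32 − 34 = -2
x=10: ŷ = 16 + 2·10 = 36; r = 39 − 36 = 3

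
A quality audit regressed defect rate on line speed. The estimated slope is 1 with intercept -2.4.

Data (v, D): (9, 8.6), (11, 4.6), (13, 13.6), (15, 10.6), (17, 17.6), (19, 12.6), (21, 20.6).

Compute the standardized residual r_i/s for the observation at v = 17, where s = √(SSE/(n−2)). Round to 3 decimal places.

v=9: ŷ = -2.4 + 9 = 6.6; r = 8.6 − 6.6 = 2
v=11: ŷ = -2.4 + 11 = 8.6; r = 4.6 − 8.6 = -4
v=13: ŷ = -2.4 + 13 = 10.6; r = 13.6 − 10.6 = 3
v=15: ŷ = -2.4 + 15 = 12.6; r = 10.6 − 12.6 = -2
v=17: ŷ = -2.4 + 17 = 14.6; r = 17.6 − 14.6 = 3
v=19: ŷ = -2.4 + 19 = 16.6; r = 12.6 − 16.6 = -4
v=21: ŷ = -2.4 + 21 = 18.6; r = 20.6 − 18.6 = 2
SSE = 4 + 16 + 9 + 4 + 9 + 16 + 4 = 62
s = √(62/5) = 3.52136
r/s = 3 / 3.52136 = 0.852

0.852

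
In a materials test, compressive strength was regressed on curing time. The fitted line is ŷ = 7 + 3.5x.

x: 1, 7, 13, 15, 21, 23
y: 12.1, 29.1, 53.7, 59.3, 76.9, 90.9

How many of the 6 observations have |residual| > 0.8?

x=1: ŷ = 7 + 3.5·1 = 10.5; r = 12.1 − 10.5 = 1.6
x=7: ŷ = 7 + 3.5·7 = 31.5; r = 29.1 − 31.5 = -2.4
x=13: ŷ = 7 + 3.5·13 = 52.5; r = 53.7 − 52.5 = 1.2
x=15: ŷ = 7 + 3.5·15 = 59.5; r = 59.3 − 59.5 = -0.2
x=21: ŷ = 7 + 3.5·21 = 80.5; r = 76.9 − 80.5 = -3.6
x=23: ŷ = 7 + 3.5·23 = 87.5; r = 90.9 − 87.5 = 3.4
|r| > 0.8: x=1 (|r|=1.6), x=7 (|r|=2.4), x=13 (|r|=1.2), x=21 (|r|=3.6), x=23 (|r|=3.4) → 5

5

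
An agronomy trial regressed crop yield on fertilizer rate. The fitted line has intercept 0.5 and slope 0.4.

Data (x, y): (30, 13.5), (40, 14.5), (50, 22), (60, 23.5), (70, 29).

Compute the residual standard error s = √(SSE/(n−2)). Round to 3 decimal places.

s = 1.683

x=30: ŷ = 0.5 + 0.4·30 = 12.5; r = 13.5 − 12.5 = 1
x=40: ŷ = 0.5 + 0.4·40 = 16.5; r = 14.5 − 16.5 = -2
x=50: ŷ = 0.5 + 0.4·50 = 20.5; r = 22 − 20.5 = 1.5
x=60: ŷ = 0.5 + 0.4·60 = 24.5; r = 23.5 − 24.5 = -1
x=70: ŷ = 0.5 + 0.4·70 = 28.5; r = 29 − 28.5 = 0.5
SSE = 1 + 4 + 2.25 + 1 + 0.25 = 8.5
s = √(8.5/3) = √2.83333 ≈ 1.683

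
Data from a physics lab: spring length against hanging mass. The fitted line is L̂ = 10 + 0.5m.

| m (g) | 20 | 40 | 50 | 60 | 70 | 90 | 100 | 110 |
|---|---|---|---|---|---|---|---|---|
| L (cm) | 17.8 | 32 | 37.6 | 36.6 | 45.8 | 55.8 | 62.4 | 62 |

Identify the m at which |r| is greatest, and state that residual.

m = 60, r = -3.4

m=20: L̂ = 10 + 0.5·20 = 20; r = 17.8 − 20 = -2.2
m=40: L̂ = 10 + 0.5·40 = 30; r = 32 − 30 = 2
m=50: L̂ = 10 + 0.5·50 = 35; r = 37.6 − 35 = 2.6
m=60: L̂ = 10 + 0.5·60 = 40; r = 36.6 − 40 = -3.4
m=70: L̂ = 10 + 0.5·70 = 45; r = 45.8 − 45 = 0.8
m=90: L̂ = 10 + 0.5·90 = 55; r = 55.8 − 55 = 0.8
m=100: L̂ = 10 + 0.5·100 = 60; r = 62.4 − 60 = 2.4
m=110: L̂ = 10 + 0.5·110 = 65; r = 62 − 65 = -3
Largest |r| is 3.4 at m = 60, residual -3.4.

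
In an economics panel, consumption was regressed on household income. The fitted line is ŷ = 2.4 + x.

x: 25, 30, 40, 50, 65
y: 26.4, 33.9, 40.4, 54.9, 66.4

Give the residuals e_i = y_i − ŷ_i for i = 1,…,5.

x=25: ŷ = 2.4 + 25 = 27.4; e = 26.4 − 27.4 = -1
x=30: ŷ = 2.4 + 30 = 32.4; e = 33.9 − 32.4 = 1.5
x=40: ŷ = 2.4 + 40 = 42.4; e = 40.4 − 42.4 = -2
x=50: ŷ = 2.4 + 50 = 52.4; e = 54.9 − 52.4 = 2.5
x=65: ŷ = 2.4 + 65 = 67.4; e = 66.4 − 67.4 = -1

-1, 1.5, -2, 2.5, -1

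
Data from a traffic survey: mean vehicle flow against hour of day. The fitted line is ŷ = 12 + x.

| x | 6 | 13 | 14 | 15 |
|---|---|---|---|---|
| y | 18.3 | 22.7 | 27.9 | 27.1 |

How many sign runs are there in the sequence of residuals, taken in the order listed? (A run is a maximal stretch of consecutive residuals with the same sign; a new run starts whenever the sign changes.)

x=6: ŷ = 12 + 6 = 18; e = 18.3 − 18 = 0.3
x=13: ŷ = 12 + 13 = 25; e = 22.7 − 25 = -2.3
x=14: ŷ = 12 + 14 = 26; e = 27.9 − 26 = 1.9
x=15: ŷ = 12 + 15 = 27; e = 27.1 − 27 = 0.1
Signs: + − + +
Runs: +×1, −×1, +×2 → 3

3 runs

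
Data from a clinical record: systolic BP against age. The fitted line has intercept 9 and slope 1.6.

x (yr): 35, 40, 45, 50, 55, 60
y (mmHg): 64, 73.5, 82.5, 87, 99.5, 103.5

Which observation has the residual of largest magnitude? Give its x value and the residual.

x = 55, e = 2.5

x=35: ŷ = 9 + 1.6·35 = 65; e = 64 − 65 = -1
x=40: ŷ = 9 + 1.6·40 = 73; e = 73.5 − 73 = 0.5
x=45: ŷ = 9 + 1.6·45 = 81; e = 82.5 − 81 = 1.5
x=50: ŷ = 9 + 1.6·50 = 89; e = 87 − 89 = -2
x=55: ŷ = 9 + 1.6·55 = 97; e = 99.5 − 97 = 2.5
x=60: ŷ = 9 + 1.6·60 = 105; e = 103.5 − 105 = -1.5
Largest |e| is 2.5 at x = 55, residual 2.5.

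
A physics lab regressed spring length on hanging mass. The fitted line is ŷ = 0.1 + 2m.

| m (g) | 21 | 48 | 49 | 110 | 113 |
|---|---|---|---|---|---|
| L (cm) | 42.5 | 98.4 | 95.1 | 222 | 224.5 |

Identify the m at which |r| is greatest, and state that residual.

m=21: ŷ = 0.1 + 2·21 = 42.1; r = 42.5 − 42.1 = 0.4
m=48: ŷ = 0.1 + 2·48 = 96.1; r = 98.4 − 96.1 = 2.3
m=49: ŷ = 0.1 + 2·49 = 98.1; r = 95.1 − 98.1 = -3
m=110: ŷ = 0.1 + 2·110 = 220.1; r = 222 − 220.1 = 1.9
m=113: ŷ = 0.1 + 2·113 = 226.1; r = 224.5 − 226.1 = -1.6
Largest |r| is 3 at m = 49, residual -3.

m = 49, r = -3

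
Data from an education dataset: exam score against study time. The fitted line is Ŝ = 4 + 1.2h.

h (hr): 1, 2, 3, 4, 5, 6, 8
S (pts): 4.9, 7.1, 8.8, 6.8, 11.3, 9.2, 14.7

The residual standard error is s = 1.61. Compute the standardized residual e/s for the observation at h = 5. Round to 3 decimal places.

Ŝ = 4 + 1.2·5 = 10
e = 11.3 − 10 = 1.3
e/s = 1.3 / 1.61 = 0.807

0.807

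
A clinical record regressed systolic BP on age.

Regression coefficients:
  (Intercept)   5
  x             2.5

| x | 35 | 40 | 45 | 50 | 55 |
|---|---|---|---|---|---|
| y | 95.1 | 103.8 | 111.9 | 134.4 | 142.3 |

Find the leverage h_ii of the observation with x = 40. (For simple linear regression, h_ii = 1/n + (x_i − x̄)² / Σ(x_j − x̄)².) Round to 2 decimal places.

h = 0.30

x̄ = (35 + 40 + 45 + 50 + 55)/5 = 45
Σ(x − x̄)² = 100 + 25 + 0 + 25 + 100 = 250
h = 1/5 + (-5)²/250 = 0.2 + 0.1 = 0.30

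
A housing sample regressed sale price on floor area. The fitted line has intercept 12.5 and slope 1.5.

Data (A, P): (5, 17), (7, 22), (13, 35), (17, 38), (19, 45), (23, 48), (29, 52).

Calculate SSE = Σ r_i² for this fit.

SSE = 52

A=5: P̂ = 12.5 + 1.5·5 = 20; r = 17 − 20 = -3
A=7: P̂ = 12.5 + 1.5·7 = 23; r = 22 − 23 = -1
A=13: P̂ = 12.5 + 1.5·13 = 32; r = 35 − 32 = 3
A=17: P̂ = 12.5 + 1.5·17 = 38; r = 38 − 38 = 0
A=19: P̂ = 12.5 + 1.5·19 = 41; r = 45 − 41 = 4
A=23: P̂ = 12.5 + 1.5·23 = 47; r = 48 − 47 = 1
A=29: P̂ = 12.5 + 1.5·29 = 56; r = 52 − 56 = -4
SSE = 9 + 1 + 9 + 0 + 16 + 1 + 16 = 52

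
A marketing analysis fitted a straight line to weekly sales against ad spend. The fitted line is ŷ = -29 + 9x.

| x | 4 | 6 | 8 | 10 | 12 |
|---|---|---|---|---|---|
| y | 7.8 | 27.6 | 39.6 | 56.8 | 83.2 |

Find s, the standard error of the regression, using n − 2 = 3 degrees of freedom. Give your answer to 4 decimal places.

s = 4.2521

x=4: ŷ = -29 + 9·4 = 7; e = 7.8 − 7 = 0.8
x=6: ŷ = -29 + 9·6 = 25; e = 27.6 − 25 = 2.6
x=8: ŷ = -29 + 9·8 = 43; e = 39.6 − 43 = -3.4
x=10: ŷ = -29 + 9·10 = 61; e = 56.8 − 61 = -4.2
x=12: ŷ = -29 + 9·12 = 79; e = 83.2 − 79 = 4.2
SSE = 0.64 + 6.76 + 11.56 + 17.64 + 17.64 = 54.24
s = √(54.24/3) = √18.08 ≈ 4.2521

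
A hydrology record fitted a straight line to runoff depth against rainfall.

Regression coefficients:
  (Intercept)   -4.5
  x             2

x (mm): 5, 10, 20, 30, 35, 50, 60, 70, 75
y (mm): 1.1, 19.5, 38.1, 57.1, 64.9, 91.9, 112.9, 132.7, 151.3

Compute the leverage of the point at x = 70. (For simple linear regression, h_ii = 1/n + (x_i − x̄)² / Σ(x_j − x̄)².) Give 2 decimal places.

x̄ = (5 + 10 + 20 + 30 + 35 + 50 + 60 + 70 + 75)/9 = 39.4444
Σ(x − x̄)² = 1186.42 + 866.975 + 378.086 + 89.1975 + 19.7531 + 111.42 + 422.531 + 933.642 + 1264.2 = 5272.22
h = 1/9 + (30.5556)²/5272.22 = 0.111111 + 0.177087 = 0.29

h = 0.29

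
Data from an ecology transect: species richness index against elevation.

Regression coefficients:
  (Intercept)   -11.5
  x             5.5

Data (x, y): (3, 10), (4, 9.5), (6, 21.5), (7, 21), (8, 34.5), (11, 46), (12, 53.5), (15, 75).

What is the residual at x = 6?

r = 0

ŷ = -11.5 + 5.5·6 = 21.5
r = 21.5 − 21.5 = 0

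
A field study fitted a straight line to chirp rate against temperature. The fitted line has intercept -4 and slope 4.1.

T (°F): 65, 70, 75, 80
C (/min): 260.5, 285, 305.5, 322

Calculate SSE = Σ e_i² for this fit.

T=65: ŷ = -4 + 4.1·65 = 262.5; e = 260.5 − 262.5 = -2
T=70: ŷ = -4 + 4.1·70 = 283; e = 285 − 283 = 2
T=75: ŷ = -4 + 4.1·75 = 303.5; e = 305.5 − 303.5 = 2
T=80: ŷ = -4 + 4.1·80 = 324; e = 322 − 324 = -2
SSE = 4 + 4 + 4 + 4 = 16

SSE = 16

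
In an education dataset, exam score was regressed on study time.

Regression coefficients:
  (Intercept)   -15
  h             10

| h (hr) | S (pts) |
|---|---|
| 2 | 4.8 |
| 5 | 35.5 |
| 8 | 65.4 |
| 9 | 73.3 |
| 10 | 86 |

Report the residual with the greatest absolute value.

h=2: Ŝ = -15 + 10·2 = 5; e = 4.8 − 5 = -0.2
h=5: Ŝ = -15 + 10·5 = 35; e = 35.5 − 35 = 0.5
h=8: Ŝ = -15 + 10·8 = 65; e = 65.4 − 65 = 0.4
h=9: Ŝ = -15 + 10·9 = 75; e = 73.3 − 75 = -1.7
h=10: Ŝ = -15 + 10·10 = 85; e = 86 − 85 = 1
Largest |e| is 1.7 at h = 9, residual -1.7.

e = -1.7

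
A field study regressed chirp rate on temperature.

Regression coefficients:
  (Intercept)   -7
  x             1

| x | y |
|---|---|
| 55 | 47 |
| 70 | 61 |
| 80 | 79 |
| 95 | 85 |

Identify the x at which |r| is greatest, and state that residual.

x=55: ŷ = -7 + 55 = 48; r = 47 − 48 = -1
x=70: ŷ = -7 + 70 = 63; r = 61 − 63 = -2
x=80: ŷ = -7 + 80 = 73; r = 79 − 73 = 6
x=95: ŷ = -7 + 95 = 88; r = 85 − 88 = -3
Largest |r| is 6 at x = 80, residual 6.

x = 80, r = 6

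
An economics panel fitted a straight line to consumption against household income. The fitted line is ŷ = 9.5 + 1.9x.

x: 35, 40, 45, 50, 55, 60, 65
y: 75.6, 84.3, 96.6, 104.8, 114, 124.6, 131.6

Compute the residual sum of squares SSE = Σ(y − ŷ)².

SSE = 7.42

x=35: ŷ = 9.5 + 1.9·35 = 76; e = 75.6 − 76 = -0.4
x=40: ŷ = 9.5 + 1.9·40 = 85.5; e = 84.3 − 85.5 = -1.2
x=45: ŷ = 9.5 + 1.9·45 = 95; e = 96.6 − 95 = 1.6
x=50: ŷ = 9.5 + 1.9·50 = 104.5; e = 104.8 − 104.5 = 0.3
x=55: ŷ = 9.5 + 1.9·55 = 114; e = 114 − 114 = 0
x=60: ŷ = 9.5 + 1.9·60 = 123.5; e = 124.6 − 123.5 = 1.1
x=65: ŷ = 9.5 + 1.9·65 = 133; e = 131.6 − 133 = -1.4
SSE = 0.16 + 1.44 + 2.56 + 0.09 + 0 + 1.21 + 1.96 = 7.42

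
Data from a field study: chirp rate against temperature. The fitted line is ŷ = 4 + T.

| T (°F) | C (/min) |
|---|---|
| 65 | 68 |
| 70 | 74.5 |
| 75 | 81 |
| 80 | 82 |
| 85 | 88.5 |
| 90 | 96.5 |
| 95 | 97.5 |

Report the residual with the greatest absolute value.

T=65: ŷ = 4 + 65 = 69; r = 68 − 69 = -1
T=70: ŷ = 4 + 70 = 74; r = 74.5 − 74 = 0.5
T=75: ŷ = 4 + 75 = 79; r = 81 − 79 = 2
T=80: ŷ = 4 + 80 = 84; r = 82 − 84 = -2
T=85: ŷ = 4 + 85 = 89; r = 88.5 − 89 = -0.5
T=90: ŷ = 4 + 90 = 94; r = 96.5 − 94 = 2.5
T=95: ŷ = 4 + 95 = 99; r = 97.5 − 99 = -1.5
Largest |r| is 2.5 at T = 90, residual 2.5.

r = 2.5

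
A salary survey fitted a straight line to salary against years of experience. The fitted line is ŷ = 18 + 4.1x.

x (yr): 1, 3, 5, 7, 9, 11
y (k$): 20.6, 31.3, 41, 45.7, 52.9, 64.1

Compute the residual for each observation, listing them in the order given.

-1.5, 1, 2.5, -1, -2, 1

x=1: ŷ = 18 + 4.1·1 = 22.1; r = 20.6 − 22.1 = -1.5
x=3: ŷ = 18 + 4.1·3 = 30.3; r = 31.3 − 30.3 = 1
x=5: ŷ = 18 + 4.1·5 = 38.5; r = 41 − 38.5 = 2.5
x=7: ŷ = 18 + 4.1·7 = 46.7; r = 45.7 − 46.7 = -1
x=9: ŷ = 18 + 4.1·9 = 54.9; r = 52.9 − 54.9 = -2
x=11: ŷ = 18 + 4.1·11 = 63.1; r = 64.1 − 63.1 = 1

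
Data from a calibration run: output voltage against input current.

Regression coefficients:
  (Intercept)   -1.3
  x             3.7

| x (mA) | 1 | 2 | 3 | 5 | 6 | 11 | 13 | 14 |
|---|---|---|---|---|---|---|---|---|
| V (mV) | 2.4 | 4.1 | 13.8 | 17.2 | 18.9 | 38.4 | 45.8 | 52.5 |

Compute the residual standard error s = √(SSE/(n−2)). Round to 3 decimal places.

x=1: ŷ = -1.3 + 3.7·1 = 2.4; r = 2.4 − 2.4 = 0
x=2: ŷ = -1.3 + 3.7·2 = 6.1; r = 4.1 − 6.1 = -2
x=3: ŷ = -1.3 + 3.7·3 = 9.8; r = 13.8 − 9.8 = 4
x=5: ŷ = -1.3 + 3.7·5 = 17.2; r = 17.2 − 17.2 = 0
x=6: ŷ = -1.3 + 3.7·6 = 20.9; r = 18.9 − 20.9 = -2
x=11: ŷ = -1.3 + 3.7·11 = 39.4; r = 38.4 − 39.4 = -1
x=13: ŷ = -1.3 + 3.7·13 = 46.8; r = 45.8 − 46.8 = -1
x=14: ŷ = -1.3 + 3.7·14 = 50.5; r = 52.5 − 50.5 = 2
SSE = 0 + 4 + 16 + 0 + 4 + 1 + 1 + 4 = 30
s = √(30/6) = √5 ≈ 2.236

s = 2.236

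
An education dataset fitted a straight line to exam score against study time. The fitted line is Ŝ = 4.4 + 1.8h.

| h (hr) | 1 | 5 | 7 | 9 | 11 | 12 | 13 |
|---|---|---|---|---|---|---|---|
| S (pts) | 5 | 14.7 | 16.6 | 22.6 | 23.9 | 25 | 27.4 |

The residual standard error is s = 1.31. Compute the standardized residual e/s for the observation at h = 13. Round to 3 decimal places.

Ŝ = 4.4 + 1.8·13 = 27.8
e = 27.4 − 27.8 = -0.4
e/s = -0.4 / 1.31 = -0.305

-0.305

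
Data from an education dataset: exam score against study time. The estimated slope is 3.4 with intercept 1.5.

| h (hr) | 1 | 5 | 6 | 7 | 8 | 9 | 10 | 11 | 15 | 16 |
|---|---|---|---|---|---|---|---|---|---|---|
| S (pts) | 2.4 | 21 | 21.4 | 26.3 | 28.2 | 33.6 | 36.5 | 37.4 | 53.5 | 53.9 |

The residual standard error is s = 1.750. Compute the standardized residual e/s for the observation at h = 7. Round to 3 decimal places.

Ŝ = 1.5 + 3.4·7 = 25.3
e = 26.3 − 25.3 = 1
e/s = 1 / 1.750 = 0.571

0.571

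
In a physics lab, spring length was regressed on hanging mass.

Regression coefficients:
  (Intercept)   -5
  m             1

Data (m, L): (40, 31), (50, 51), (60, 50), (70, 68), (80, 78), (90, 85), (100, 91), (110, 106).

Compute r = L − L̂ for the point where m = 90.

r = 0

L̂ = -5 + 90 = 85
r = 85 − 85 = 0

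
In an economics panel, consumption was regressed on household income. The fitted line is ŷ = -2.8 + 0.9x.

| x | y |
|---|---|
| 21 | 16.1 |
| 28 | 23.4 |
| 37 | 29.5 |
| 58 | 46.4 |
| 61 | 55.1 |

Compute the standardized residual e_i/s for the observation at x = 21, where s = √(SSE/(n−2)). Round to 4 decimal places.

x=21: ŷ = -2.8 + 0.9·21 = 16.1; e = 16.1 − 16.1 = 0
x=28: ŷ = -2.8 + 0.9·28 = 22.4; e = 23.4 − 22.4 = 1
x=37: ŷ = -2.8 + 0.9·37 = 30.5; e = 29.5 − 30.5 = -1
x=58: ŷ = -2.8 + 0.9·58 = 49.4; e = 46.4 − 49.4 = -3
x=61: ŷ = -2.8 + 0.9·61 = 52.1; e = 55.1 − 52.1 = 3
SSE = 0 + 1 + 1 + 9 + 9 = 20
s = √(20/3) = 2.58199
e/s = 0 / 2.58199 = 0.0000

0.0000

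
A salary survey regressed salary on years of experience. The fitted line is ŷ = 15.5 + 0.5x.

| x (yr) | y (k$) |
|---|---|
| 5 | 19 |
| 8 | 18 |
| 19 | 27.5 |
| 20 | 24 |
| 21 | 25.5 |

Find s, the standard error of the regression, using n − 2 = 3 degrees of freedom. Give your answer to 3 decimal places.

s = 2.000

x=5: ŷ = 15.5 + 0.5·5 = 18; e = 19 − 18 = 1
x=8: ŷ = 15.5 + 0.5·8 = 19.5; e = 18 − 19.5 = -1.5
x=19: ŷ = 15.5 + 0.5·19 = 25; e = 27.5 − 25 = 2.5
x=20: ŷ = 15.5 + 0.5·20 = 25.5; e = 24 − 25.5 = -1.5
x=21: ŷ = 15.5 + 0.5·21 = 26; e = 25.5 − 26 = -0.5
SSE = 1 + 2.25 + 6.25 + 2.25 + 0.25 = 12
s = √(12/3) = √4 ≈ 2.000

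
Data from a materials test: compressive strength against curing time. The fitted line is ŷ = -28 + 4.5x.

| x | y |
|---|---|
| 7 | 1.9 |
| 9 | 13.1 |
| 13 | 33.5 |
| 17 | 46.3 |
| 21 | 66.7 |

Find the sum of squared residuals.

x=7: ŷ = -28 + 4.5·7 = 3.5; e = 1.9 − 3.5 = -1.6
x=9: ŷ = -28 + 4.5·9 = 12.5; e = 13.1 − 12.5 = 0.6
x=13: ŷ = -28 + 4.5·13 = 30.5; e = 33.5 − 30.5 = 3
x=17: ŷ = -28 + 4.5·17 = 48.5; e = 46.3 − 48.5 = -2.2
x=21: ŷ = -28 + 4.5·21 = 66.5; e = 66.7 − 66.5 = 0.2
SSE = 2.56 + 0.36 + 9 + 4.84 + 0.04 = 16.8

SSE = 16.8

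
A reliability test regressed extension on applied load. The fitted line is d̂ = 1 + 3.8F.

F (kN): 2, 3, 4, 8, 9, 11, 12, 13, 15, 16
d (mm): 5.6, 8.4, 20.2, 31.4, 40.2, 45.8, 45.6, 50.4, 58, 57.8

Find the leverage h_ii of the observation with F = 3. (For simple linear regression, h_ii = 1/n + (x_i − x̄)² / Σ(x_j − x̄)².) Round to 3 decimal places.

h = 0.277

F̄ = (2 + 3 + 4 + 8 + 9 + 11 + 12 + 13 + 15 + 16)/10 = 9.3
Σ(F − F̄)² = 53.29 + 39.69 + 28.09 + 1.69 + 0.09 + 2.89 + 7.29 + 13.69 + 32.49 + 44.89 = 224.1
h = 1/10 + (-6.3)²/224.1 = 0.1 + 0.177108 = 0.277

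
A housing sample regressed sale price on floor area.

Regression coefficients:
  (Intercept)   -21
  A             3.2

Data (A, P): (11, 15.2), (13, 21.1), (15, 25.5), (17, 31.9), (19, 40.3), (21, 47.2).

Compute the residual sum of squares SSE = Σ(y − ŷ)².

SSE = 7

A=11: P̂ = -21 + 3.2·11 = 14.2; e = 15.2 − 14.2 = 1
A=13: P̂ = -21 + 3.2·13 = 20.6; e = 21.1 − 20.6 = 0.5
A=15: P̂ = -21 + 3.2·15 = 27; e = 25.5 − 27 = -1.5
A=17: P̂ = -21 + 3.2·17 = 33.4; e = 31.9 − 33.4 = -1.5
A=19: P̂ = -21 + 3.2·19 = 39.8; e = 40.3 − 39.8 = 0.5
A=21: P̂ = -21 + 3.2·21 = 46.2; e = 47.2 − 46.2 = 1
SSE = 1 + 0.25 + 2.25 + 2.25 + 0.25 + 1 = 7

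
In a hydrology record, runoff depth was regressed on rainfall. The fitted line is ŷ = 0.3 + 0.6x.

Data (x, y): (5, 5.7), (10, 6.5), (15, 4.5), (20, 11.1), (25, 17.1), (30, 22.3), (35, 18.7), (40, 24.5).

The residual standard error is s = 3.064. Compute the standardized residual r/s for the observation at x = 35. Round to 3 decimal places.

-0.849

ŷ = 0.3 + 0.6·35 = 21.3
r = 18.7 − 21.3 = -2.6
r/s = -2.6 / 3.064 = -0.849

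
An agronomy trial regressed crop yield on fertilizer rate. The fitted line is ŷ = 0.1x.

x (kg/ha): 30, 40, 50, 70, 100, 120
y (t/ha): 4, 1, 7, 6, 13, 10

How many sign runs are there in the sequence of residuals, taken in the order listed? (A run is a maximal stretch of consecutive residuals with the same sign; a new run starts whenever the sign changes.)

x=30: ŷ = 0.1·30 = 3; r = 4 − 3 = 1
x=40: ŷ = 0.1·40 = 4; r = 1 − 4 = -3
x=50: ŷ = 0.1·50 = 5; r = 7 − 5 = 2
x=70: ŷ = 0.1·70 = 7; r = 6 − 7 = -1
x=100: ŷ = 0.1·100 = 10; r = 13 − 10 = 3
x=120: ŷ = 0.1·120 = 12; r = 10 − 12 = -2
Signs: + − + − + −
Runs: +×1, −×1, +×1, −×1, +×1, −×1 → 6

6 runs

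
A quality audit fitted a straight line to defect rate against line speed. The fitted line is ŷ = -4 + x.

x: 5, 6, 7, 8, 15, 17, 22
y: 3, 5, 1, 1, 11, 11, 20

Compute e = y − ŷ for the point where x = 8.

ŷ = -4 + 8 = 4
e = 1 − 4 = -3

e = -3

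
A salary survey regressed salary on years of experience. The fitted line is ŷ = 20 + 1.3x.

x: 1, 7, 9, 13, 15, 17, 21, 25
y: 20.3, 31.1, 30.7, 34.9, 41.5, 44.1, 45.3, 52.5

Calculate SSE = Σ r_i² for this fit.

SSE = 22

x=1: ŷ = 20 + 1.3·1 = 21.3; r = 20.3 − 21.3 = -1
x=7: ŷ = 20 + 1.3·7 = 29.1; r = 31.1 − 29.1 = 2
x=9: ŷ = 20 + 1.3·9 = 31.7; r = 30.7 − 31.7 = -1
x=13: ŷ = 20 + 1.3·13 = 36.9; r = 34.9 − 36.9 = -2
x=15: ŷ = 20 + 1.3·15 = 39.5; r = 41.5 − 39.5 = 2
x=17: ŷ = 20 + 1.3·17 = 42.1; r = 44.1 − 42.1 = 2
x=21: ŷ = 20 + 1.3·21 = 47.3; r = 45.3 − 47.3 = -2
x=25: ŷ = 20 + 1.3·25 = 52.5; r = 52.5 − 52.5 = 0
SSE = 1 + 4 + 1 + 4 + 4 + 4 + 4 + 0 = 22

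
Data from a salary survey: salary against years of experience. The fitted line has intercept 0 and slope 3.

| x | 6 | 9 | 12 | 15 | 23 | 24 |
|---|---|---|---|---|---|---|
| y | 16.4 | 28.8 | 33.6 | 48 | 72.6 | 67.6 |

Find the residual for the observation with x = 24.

r = -4.4

ŷ = 3·24 = 72
r = 67.6 − 72 = -4.4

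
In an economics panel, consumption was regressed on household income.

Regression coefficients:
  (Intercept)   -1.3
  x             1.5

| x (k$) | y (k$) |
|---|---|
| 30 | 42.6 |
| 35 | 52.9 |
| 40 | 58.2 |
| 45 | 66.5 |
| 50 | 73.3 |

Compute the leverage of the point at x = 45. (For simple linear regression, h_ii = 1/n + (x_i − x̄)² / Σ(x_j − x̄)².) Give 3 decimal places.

x̄ = (30 + 35 + 40 + 45 + 50)/5 = 40
Σ(x − x̄)² = 100 + 25 + 0 + 25 + 100 = 250
h = 1/5 + (5)²/250 = 0.2 + 0.1 = 0.300

h = 0.300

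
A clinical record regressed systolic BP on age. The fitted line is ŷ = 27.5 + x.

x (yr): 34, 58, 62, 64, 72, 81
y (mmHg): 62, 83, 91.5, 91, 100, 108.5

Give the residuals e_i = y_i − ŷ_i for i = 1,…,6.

0.5, -2.5, 2, -0.5, 0.5, 0

x=34: ŷ = 27.5 + 34 = 61.5; e = 62 − 61.5 = 0.5
x=58: ŷ = 27.5 + 58 = 85.5; e = 83 − 85.5 = -2.5
x=62: ŷ = 27.5 + 62 = 89.5; e = 91.5 − 89.5 = 2
x=64: ŷ = 27.5 + 64 = 91.5; e = 91 − 91.5 = -0.5
x=72: ŷ = 27.5 + 72 = 99.5; e = 100 − 99.5 = 0.5
x=81: ŷ = 27.5 + 81 = 108.5; e = 108.5 − 108.5 = 0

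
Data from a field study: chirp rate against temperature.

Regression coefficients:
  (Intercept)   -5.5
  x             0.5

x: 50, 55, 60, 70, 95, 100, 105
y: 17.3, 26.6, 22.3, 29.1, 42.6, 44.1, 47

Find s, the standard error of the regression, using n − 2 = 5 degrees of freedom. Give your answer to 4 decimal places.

s = 2.5108

x=50: ŷ = -5.5 + 0.5·50 = 19.5; r = 17.3 − 19.5 = -2.2
x=55: ŷ = -5.5 + 0.5·55 = 22; r = 26.6 − 22 = 4.6
x=60: ŷ = -5.5 + 0.5·60 = 24.5; r = 22.3 − 24.5 = -2.2
x=70: ŷ = -5.5 + 0.5·70 = 29.5; r = 29.1 − 29.5 = -0.4
x=95: ŷ = -5.5 + 0.5·95 = 42; r = 42.6 − 42 = 0.6
x=100: ŷ = -5.5 + 0.5·100 = 44.5; r = 44.1 − 44.5 = -0.4
x=105: ŷ = -5.5 + 0.5·105 = 47; r = 47 − 47 = 0
SSE = 4.84 + 21.16 + 4.84 + 0.16 + 0.36 + 0.16 + 0 = 31.52
s = √(31.52/5) = √6.304 ≈ 2.5108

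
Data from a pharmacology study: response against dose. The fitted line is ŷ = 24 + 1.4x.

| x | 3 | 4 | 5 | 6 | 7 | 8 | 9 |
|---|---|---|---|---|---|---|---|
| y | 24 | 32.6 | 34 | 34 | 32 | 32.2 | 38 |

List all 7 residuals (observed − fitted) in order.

x=3: ŷ = 24 + 1.4·3 = 28.2; e = 24 − 28.2 = -4.2
x=4: ŷ = 24 + 1.4·4 = 29.6; e = 32.6 − 29.6 = 3
x=5: ŷ = 24 + 1.4·5 = 31; e = 34 − 31 = 3
x=6: ŷ = 24 + 1.4·6 = 32.4; e = 34 − 32.4 = 1.6
x=7: ŷ = 24 + 1.4·7 = 33.8; e = 32 − 33.8 = -1.8
x=8: ŷ = 24 + 1.4·8 = 35.2; e = 32.2 − 35.2 = -3
x=9: ŷ = 24 + 1.4·9 = 36.6; e = 38 − 36.6 = 1.4

-4.2, 3, 3, 1.6, -1.8, -3, 1.4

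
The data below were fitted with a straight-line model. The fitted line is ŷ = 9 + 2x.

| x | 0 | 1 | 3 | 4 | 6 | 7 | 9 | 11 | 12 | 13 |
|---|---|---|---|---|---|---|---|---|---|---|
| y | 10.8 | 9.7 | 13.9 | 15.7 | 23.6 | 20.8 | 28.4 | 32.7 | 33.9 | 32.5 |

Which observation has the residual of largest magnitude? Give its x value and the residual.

x = 6, e = 2.6

x=0: ŷ = 9 + 2·0 = 9; e = 10.8 − 9 = 1.8
x=1: ŷ = 9 + 2·1 = 11; e = 9.7 − 11 = -1.3
x=3: ŷ = 9 + 2·3 = 15; e = 13.9 − 15 = -1.1
x=4: ŷ = 9 + 2·4 = 17; e = 15.7 − 17 = -1.3
x=6: ŷ = 9 + 2·6 = 21; e = 23.6 − 21 = 2.6
x=7: ŷ = 9 + 2·7 = 23; e = 20.8 − 23 = -2.2
x=9: ŷ = 9 + 2·9 = 27; e = 28.4 − 27 = 1.4
x=11: ŷ = 9 + 2·11 = 31; e = 32.7 − 31 = 1.7
x=12: ŷ = 9 + 2·12 = 33; e = 33.9 − 33 = 0.9
x=13: ŷ = 9 + 2·13 = 35; e = 32.5 − 35 = -2.5
Largest |e| is 2.6 at x = 6, residual 2.6.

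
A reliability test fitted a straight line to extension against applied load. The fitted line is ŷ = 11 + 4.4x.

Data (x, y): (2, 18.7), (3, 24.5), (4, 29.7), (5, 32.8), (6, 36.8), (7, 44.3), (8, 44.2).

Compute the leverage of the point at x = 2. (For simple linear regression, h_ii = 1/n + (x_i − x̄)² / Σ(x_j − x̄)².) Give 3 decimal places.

x̄ = (2 + 3 + 4 + 5 + 6 + 7 + 8)/7 = 5
Σ(x − x̄)² = 9 + 4 + 1 + 0 + 1 + 4 + 9 = 28
h = 1/7 + (-3)²/28 = 0.142857 + 0.321429 = 0.464

h = 0.464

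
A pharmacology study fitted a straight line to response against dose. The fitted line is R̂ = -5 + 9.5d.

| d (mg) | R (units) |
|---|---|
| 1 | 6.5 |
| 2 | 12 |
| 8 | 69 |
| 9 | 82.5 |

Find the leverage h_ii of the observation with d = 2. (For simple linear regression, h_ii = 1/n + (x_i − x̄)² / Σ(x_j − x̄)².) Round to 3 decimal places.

h = 0.430

d̄ = (1 + 2 + 8 + 9)/4 = 5
Σ(d − d̄)² = 16 + 9 + 9 + 16 = 50
h = 1/4 + (-3)²/50 = 0.25 + 0.18 = 0.430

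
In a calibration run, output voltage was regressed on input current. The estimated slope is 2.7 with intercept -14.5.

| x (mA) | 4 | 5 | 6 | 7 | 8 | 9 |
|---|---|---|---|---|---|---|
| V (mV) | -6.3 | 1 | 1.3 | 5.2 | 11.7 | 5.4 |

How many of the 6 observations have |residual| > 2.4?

3

x=4: V̂ = -14.5 + 2.7·4 = -3.7; e = -6.3 − (-3.7) = -2.6
x=5: V̂ = -14.5 + 2.7·5 = -1; e = 1 − (-1) = 2
x=6: V̂ = -14.5 + 2.7·6 = 1.7; e = 1.3 − 1.7 = -0.4
x=7: V̂ = -14.5 + 2.7·7 = 4.4; e = 5.2 − 4.4 = 0.8
x=8: V̂ = -14.5 + 2.7·8 = 7.1; e = 11.7 − 7.1 = 4.6
x=9: V̂ = -14.5 + 2.7·9 = 9.8; e = 5.4 − 9.8 = -4.4
|e| > 2.4: x=4 (|e|=2.6), x=8 (|e|=4.6), x=9 (|e|=4.4) → 3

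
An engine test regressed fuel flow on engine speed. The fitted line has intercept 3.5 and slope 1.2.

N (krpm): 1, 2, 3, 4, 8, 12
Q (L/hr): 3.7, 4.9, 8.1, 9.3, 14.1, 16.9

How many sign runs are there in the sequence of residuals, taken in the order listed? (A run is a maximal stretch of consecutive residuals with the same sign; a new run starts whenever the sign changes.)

3 runs

N=1: ŷ = 3.5 + 1.2·1 = 4.7; e = 3.7 − 4.7 = -1
N=2: ŷ = 3.5 + 1.2·2 = 5.9; e = 4.9 − 5.9 = -1
N=3: ŷ = 3.5 + 1.2·3 = 7.1; e = 8.1 − 7.1 = 1
N=4: ŷ = 3.5 + 1.2·4 = 8.3; e = 9.3 − 8.3 = 1
N=8: ŷ = 3.5 + 1.2·8 = 13.1; e = 14.1 − 13.1 = 1
N=12: ŷ = 3.5 + 1.2·12 = 17.9; e = 16.9 − 17.9 = -1
Signs: − − + + + −
Runs: −×2, +×3, −×1 → 3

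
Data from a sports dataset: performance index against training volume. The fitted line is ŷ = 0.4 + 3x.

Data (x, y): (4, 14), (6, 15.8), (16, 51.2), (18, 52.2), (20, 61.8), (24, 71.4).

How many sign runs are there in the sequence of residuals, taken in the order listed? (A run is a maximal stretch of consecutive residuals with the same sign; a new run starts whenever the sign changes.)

6 runs

x=4: ŷ = 0.4 + 3·4 = 12.4; r = 14 − 12.4 = 1.6
x=6: ŷ = 0.4 + 3·6 = 18.4; r = 15.8 − 18.4 = -2.6
x=16: ŷ = 0.4 + 3·16 = 48.4; r = 51.2 − 48.4 = 2.8
x=18: ŷ = 0.4 + 3·18 = 54.4; r = 52.2 − 54.4 = -2.2
x=20: ŷ = 0.4 + 3·20 = 60.4; r = 61.8 − 60.4 = 1.4
x=24: ŷ = 0.4 + 3·24 = 72.4; r = 71.4 − 72.4 = -1
Signs: + − + − + −
Runs: +×1, −×1, +×1, −×1, +×1, −×1 → 6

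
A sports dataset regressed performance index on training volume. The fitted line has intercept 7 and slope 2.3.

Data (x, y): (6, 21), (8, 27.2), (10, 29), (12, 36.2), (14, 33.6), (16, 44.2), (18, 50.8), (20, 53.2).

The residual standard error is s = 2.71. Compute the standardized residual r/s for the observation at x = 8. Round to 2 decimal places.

0.66

ŷ = 7 + 2.3·8 = 25.4
r = 27.2 − 25.4 = 1.8
r/s = 1.8 / 2.71 = 0.66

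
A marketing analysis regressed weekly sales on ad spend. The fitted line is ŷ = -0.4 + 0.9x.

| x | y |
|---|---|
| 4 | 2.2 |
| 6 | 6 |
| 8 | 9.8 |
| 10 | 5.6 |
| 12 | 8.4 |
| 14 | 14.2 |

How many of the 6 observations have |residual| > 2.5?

2

x=4: ŷ = -0.4 + 0.9·4 = 3.2; r = 2.2 − 3.2 = -1
x=6: ŷ = -0.4 + 0.9·6 = 5; r = 6 − 5 = 1
x=8: ŷ = -0.4 + 0.9·8 = 6.8; r = 9.8 − 6.8 = 3
x=10: ŷ = -0.4 + 0.9·10 = 8.6; r = 5.6 − 8.6 = -3
x=12: ŷ = -0.4 + 0.9·12 = 10.4; r = 8.4 − 10.4 = -2
x=14: ŷ = -0.4 + 0.9·14 = 12.2; r = 14.2 − 12.2 = 2
|r| > 2.5: x=8 (|r|=3), x=10 (|r|=3) → 2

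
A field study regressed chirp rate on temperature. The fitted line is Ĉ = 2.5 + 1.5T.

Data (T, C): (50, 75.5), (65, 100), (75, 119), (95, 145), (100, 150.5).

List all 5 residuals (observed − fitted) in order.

T=50: Ĉ = 2.5 + 1.5·50 = 77.5; e = 75.5 − 77.5 = -2
T=65: Ĉ = 2.5 + 1.5·65 = 100; e = 100 − 100 = 0
T=75: Ĉ = 2.5 + 1.5·75 = 115; e = 119 − 115 = 4
T=95: Ĉ = 2.5 + 1.5·95 = 145; e = 145 − 145 = 0
T=100: Ĉ = 2.5 + 1.5·100 = 152.5; e = 150.5 − 152.5 = -2

-2, 0, 4, 0, -2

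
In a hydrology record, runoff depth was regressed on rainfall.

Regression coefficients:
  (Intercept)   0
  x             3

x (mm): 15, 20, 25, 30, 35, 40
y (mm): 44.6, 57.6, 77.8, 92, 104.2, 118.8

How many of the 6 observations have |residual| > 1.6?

x=15: ŷ = 3·15 = 45; r = 44.6 − 45 = -0.4
x=20: ŷ = 3·20 = 60; r = 57.6 − 60 = -2.4
x=25: ŷ = 3·25 = 75; r = 77.8 − 75 = 2.8
x=30: ŷ = 3·30 = 90; r = 92 − 90 = 2
x=35: ŷ = 3·35 = 105; r = 104.2 − 105 = -0.8
x=40: ŷ = 3·40 = 120; r = 118.8 − 120 = -1.2
|r| > 1.6: x=20 (|r|=2.4), x=25 (|r|=2.8), x=30 (|r|=2) → 3

3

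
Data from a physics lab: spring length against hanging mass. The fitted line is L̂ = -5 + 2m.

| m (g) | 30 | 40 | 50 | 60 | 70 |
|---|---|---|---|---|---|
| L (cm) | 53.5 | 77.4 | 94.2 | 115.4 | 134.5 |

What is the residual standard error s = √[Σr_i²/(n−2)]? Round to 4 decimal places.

s = 1.7378

m=30: L̂ = -5 + 2·30 = 55; r = 53.5 − 55 = -1.5
m=40: L̂ = -5 + 2·40 = 75; r = 77.4 − 75 = 2.4
m=50: L̂ = -5 + 2·50 = 95; r = 94.2 − 95 = -0.8
m=60: L̂ = -5 + 2·60 = 115; r = 115.4 − 115 = 0.4
m=70: L̂ = -5 + 2·70 = 135; r = 134.5 − 135 = -0.5
SSE = 2.25 + 5.76 + 0.64 + 0.16 + 0.25 = 9.06
s = √(9.06/3) = √3.02 ≈ 1.7378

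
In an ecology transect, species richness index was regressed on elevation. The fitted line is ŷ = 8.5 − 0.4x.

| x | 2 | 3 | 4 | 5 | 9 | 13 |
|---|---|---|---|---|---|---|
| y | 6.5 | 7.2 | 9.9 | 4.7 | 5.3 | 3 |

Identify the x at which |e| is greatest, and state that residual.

x=2: ŷ = 8.5 − 0.4·2 = 7.7; e = 6.5 − 7.7 = -1.2
x=3: ŷ = 8.5 − 0.4·3 = 7.3; e = 7.2 − 7.3 = -0.1
x=4: ŷ = 8.5 − 0.4·4 = 6.9; e = 9.9 − 6.9 = 3
x=5: ŷ = 8.5 − 0.4·5 = 6.5; e = 4.7 − 6.5 = -1.8
x=9: ŷ = 8.5 − 0.4·9 = 4.9; e = 5.3 − 4.9 = 0.4
x=13: ŷ = 8.5 − 0.4·13 = 3.3; e = 3 − 3.3 = -0.3
Largest |e| is 3 at x = 4, residual 3.

x = 4, e = 3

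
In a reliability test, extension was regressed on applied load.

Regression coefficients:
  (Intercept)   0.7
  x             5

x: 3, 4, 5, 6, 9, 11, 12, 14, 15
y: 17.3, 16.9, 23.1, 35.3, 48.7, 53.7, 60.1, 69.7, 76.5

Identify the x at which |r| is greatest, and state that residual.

x = 6, r = 4.6

x=3: ŷ = 0.7 + 5·3 = 15.7; r = 17.3 − 15.7 = 1.6
x=4: ŷ = 0.7 + 5·4 = 20.7; r = 16.9 − 20.7 = -3.8
x=5: ŷ = 0.7 + 5·5 = 25.7; r = 23.1 − 25.7 = -2.6
x=6: ŷ = 0.7 + 5·6 = 30.7; r = 35.3 − 30.7 = 4.6
x=9: ŷ = 0.7 + 5·9 = 45.7; r = 48.7 − 45.7 = 3
x=11: ŷ = 0.7 + 5·11 = 55.7; r = 53.7 − 55.7 = -2
x=12: ŷ = 0.7 + 5·12 = 60.7; r = 60.1 − 60.7 = -0.6
x=14: ŷ = 0.7 + 5·14 = 70.7; r = 69.7 − 70.7 = -1
x=15: ŷ = 0.7 + 5·15 = 75.7; r = 76.5 − 75.7 = 0.8
Largest |r| is 4.6 at x = 6, residual 4.6.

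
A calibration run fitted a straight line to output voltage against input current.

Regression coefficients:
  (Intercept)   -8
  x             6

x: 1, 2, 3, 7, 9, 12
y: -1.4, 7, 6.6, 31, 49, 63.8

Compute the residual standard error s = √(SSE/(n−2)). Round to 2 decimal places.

x=1: ŷ = -8 + 6·1 = -2; e = -1.4 − (-2) = 0.6
x=2: ŷ = -8 + 6·2 = 4; e = 7 − 4 = 3
x=3: ŷ = -8 + 6·3 = 10; e = 6.6 − 10 = -3.4
x=7: ŷ = -8 + 6·7 = 34; e = 31 − 34 = -3
x=9: ŷ = -8 + 6·9 = 46; e = 49 − 46 = 3
x=12: ŷ = -8 + 6·12 = 64; e = 63.8 − 64 = -0.2
SSE = 0.36 + 9 + 11.56 + 9 + 9 + 0.04 = 38.96
s = √(38.96/4) = √9.74 ≈ 3.12

s = 3.12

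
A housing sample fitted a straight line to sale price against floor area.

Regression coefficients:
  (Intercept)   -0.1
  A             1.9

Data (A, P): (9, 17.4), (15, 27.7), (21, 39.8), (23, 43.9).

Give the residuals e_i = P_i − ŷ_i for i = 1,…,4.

0.4, -0.7, 0, 0.3

A=9: ŷ = -0.1 + 1.9·9 = 17; e = 17.4 − 17 = 0.4
A=15: ŷ = -0.1 + 1.9·15 = 28.4; e = 27.7 − 28.4 = -0.7
A=21: ŷ = -0.1 + 1.9·21 = 39.8; e = 39.8 − 39.8 = 0
A=23: ŷ = -0.1 + 1.9·23 = 43.6; e = 43.9 − 43.6 = 0.3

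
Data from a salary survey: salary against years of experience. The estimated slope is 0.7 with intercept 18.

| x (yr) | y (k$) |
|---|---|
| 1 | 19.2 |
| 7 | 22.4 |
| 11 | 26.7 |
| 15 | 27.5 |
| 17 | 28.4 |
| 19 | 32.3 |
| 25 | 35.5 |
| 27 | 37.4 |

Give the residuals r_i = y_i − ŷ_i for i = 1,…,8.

x=1: ŷ = 18 + 0.7·1 = 18.7; r = 19.2 − 18.7 = 0.5
x=7: ŷ = 18 + 0.7·7 = 22.9; r = 22.4 − 22.9 = -0.5
x=11: ŷ = 18 + 0.7·11 = 25.7; r = 26.7 − 25.7 = 1
x=15: ŷ = 18 + 0.7·15 = 28.5; r = 27.5 − 28.5 = -1
x=17: ŷ = 18 + 0.7·17 = 29.9; r = 28.4 − 29.9 = -1.5
x=19: ŷ = 18 + 0.7·19 = 31.3; r = 32.3 − 31.3 = 1
x=25: ŷ = 18 + 0.7·25 = 35.5; r = 35.5 − 35.5 = 0
x=27: ŷ = 18 + 0.7·27 = 36.9; r = 37.4 − 36.9 = 0.5

0.5, -0.5, 1, -1, -1.5, 1, 0, 0.5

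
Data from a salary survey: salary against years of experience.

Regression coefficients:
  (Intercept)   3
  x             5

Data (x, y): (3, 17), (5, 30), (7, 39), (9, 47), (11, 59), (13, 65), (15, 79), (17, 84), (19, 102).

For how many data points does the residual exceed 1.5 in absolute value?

x=3: ŷ = 3 + 5·3 = 18; e = 17 − 18 = -1
x=5: ŷ = 3 + 5·5 = 28; e = 30 − 28 = 2
x=7: ŷ = 3 + 5·7 = 38; e = 39 − 38 = 1
x=9: ŷ = 3 + 5·9 = 48; e = 47 − 48 = -1
x=11: ŷ = 3 + 5·11 = 58; e = 59 − 58 = 1
x=13: ŷ = 3 + 5·13 = 68; e = 65 − 68 = -3
x=15: ŷ = 3 + 5·15 = 78; e = 79 − 78 = 1
x=17: ŷ = 3 + 5·17 = 88; e = 84 − 88 = -4
x=19: ŷ = 3 + 5·19 = 98; e = 102 − 98 = 4
|e| > 1.5: x=5 (|e|=2), x=13 (|e|=3), x=17 (|e|=4), x=19 (|e|=4) → 4

4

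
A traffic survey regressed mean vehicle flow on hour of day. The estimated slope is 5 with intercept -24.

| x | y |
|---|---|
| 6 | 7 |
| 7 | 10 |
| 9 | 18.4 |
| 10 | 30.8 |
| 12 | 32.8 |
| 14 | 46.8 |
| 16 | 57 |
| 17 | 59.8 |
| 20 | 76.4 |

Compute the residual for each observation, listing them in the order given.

x=6: ŷ = -24 + 5·6 = 6; e = 7 − 6 = 1
x=7: ŷ = -24 + 5·7 = 11; e = 10 − 11 = -1
x=9: ŷ = -24 + 5·9 = 21; e = 18.4 − 21 = -2.6
x=10: ŷ = -24 + 5·10 = 26; e = 30.8 − 26 = 4.8
x=12: ŷ = -24 + 5·12 = 36; e = 32.8 − 36 = -3.2
x=14: ŷ = -24 + 5·14 = 46; e = 46.8 − 46 = 0.8
x=16: ŷ = -24 + 5·16 = 56; e = 57 − 56 = 1
x=17: ŷ = -24 + 5·17 = 61; e = 59.8 − 61 = -1.2
x=20: ŷ = -24 + 5·20 = 76; e = 76.4 − 76 = 0.4

1, -1, -2.6, 4.8, -3.2, 0.8, 1, -1.2, 0.4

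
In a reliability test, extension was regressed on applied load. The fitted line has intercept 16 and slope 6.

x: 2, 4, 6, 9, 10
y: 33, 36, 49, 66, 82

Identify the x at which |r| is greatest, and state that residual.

x=2: ŷ = 16 + 6·2 = 28; r = 33 − 28 = 5
x=4: ŷ = 16 + 6·4 = 40; r = 36 − 40 = -4
x=6: ŷ = 16 + 6·6 = 52; r = 49 − 52 = -3
x=9: ŷ = 16 + 6·9 = 70; r = 66 − 70 = -4
x=10: ŷ = 16 + 6·10 = 76; r = 82 − 76 = 6
Largest |r| is 6 at x = 10, residual 6.

x = 10, r = 6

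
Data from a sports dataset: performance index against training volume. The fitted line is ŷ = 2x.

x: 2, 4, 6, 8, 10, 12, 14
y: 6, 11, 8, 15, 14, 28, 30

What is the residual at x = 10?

r = -6

ŷ = 2·10 = 20
r = 14 − 20 = -6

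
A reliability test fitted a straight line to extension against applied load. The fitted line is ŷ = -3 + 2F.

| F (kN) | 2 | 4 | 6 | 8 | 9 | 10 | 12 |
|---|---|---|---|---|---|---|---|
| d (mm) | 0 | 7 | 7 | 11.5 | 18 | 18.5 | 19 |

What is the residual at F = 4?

ŷ = -3 + 2·4 = 5
r = 7 − 5 = 2

r = 2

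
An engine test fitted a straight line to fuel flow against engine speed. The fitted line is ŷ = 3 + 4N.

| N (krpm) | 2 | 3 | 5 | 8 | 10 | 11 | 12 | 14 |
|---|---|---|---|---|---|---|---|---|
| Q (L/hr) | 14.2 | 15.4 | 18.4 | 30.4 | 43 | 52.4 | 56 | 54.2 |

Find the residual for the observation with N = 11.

ŷ = 3 + 4·11 = 47
e = 52.4 − 47 = 5.4

e = 5.4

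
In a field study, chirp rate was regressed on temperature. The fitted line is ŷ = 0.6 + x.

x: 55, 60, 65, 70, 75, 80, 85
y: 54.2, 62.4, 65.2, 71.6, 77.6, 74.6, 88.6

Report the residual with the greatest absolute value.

e = -6

x=55: ŷ = 0.6 + 55 = 55.6; e = 54.2 − 55.6 = -1.4
x=60: ŷ = 0.6 + 60 = 60.6; e = 62.4 − 60.6 = 1.8
x=65: ŷ = 0.6 + 65 = 65.6; e = 65.2 − 65.6 = -0.4
x=70: ŷ = 0.6 + 70 = 70.6; e = 71.6 − 70.6 = 1
x=75: ŷ = 0.6 + 75 = 75.6; e = 77.6 − 75.6 = 2
x=80: ŷ = 0.6 + 80 = 80.6; e = 74.6 − 80.6 = -6
x=85: ŷ = 0.6 + 85 = 85.6; e = 88.6 − 85.6 = 3
Largest |e| is 6 at x = 80, residual -6.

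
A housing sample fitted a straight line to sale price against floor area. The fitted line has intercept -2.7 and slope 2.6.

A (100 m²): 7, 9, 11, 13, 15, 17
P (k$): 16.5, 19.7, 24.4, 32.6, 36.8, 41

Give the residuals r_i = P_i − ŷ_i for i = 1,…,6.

1, -1, -1.5, 1.5, 0.5, -0.5

A=7: ŷ = -2.7 + 2.6·7 = 15.5; r = 16.5 − 15.5 = 1
A=9: ŷ = -2.7 + 2.6·9 = 20.7; r = 19.7 − 20.7 = -1
A=11: ŷ = -2.7 + 2.6·11 = 25.9; r = 24.4 − 25.9 = -1.5
A=13: ŷ = -2.7 + 2.6·13 = 31.1; r = 32.6 − 31.1 = 1.5
A=15: ŷ = -2.7 + 2.6·15 = 36.3; r = 36.8 − 36.3 = 0.5
A=17: ŷ = -2.7 + 2.6·17 = 41.5; r = 41 − 41.5 = -0.5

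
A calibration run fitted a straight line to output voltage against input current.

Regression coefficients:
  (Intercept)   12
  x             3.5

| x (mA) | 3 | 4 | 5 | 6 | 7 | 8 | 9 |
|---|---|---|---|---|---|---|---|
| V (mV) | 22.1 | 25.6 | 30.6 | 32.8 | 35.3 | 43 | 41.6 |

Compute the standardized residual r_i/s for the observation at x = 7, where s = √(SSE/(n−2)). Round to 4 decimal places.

-0.6789

x=3: ŷ = 12 + 3.5·3 = 22.5; r = 22.1 − 22.5 = -0.4
x=4: ŷ = 12 + 3.5·4 = 26; r = 25.6 − 26 = -0.4
x=5: ŷ = 12 + 3.5·5 = 29.5; r = 30.6 − 29.5 = 1.1
x=6: ŷ = 12 + 3.5·6 = 33; r = 32.8 − 33 = -0.2
x=7: ŷ = 12 + 3.5·7 = 36.5; r = 35.3 − 36.5 = -1.2
x=8: ŷ = 12 + 3.5·8 = 40; r = 43 − 40 = 3
x=9: ŷ = 12 + 3.5·9 = 43.5; r = 41.6 − 43.5 = -1.9
SSE = 0.16 + 0.16 + 1.21 + 0.04 + 1.44 + 9 + 3.61 = 15.62
s = √(15.62/5) = 1.76748
r/s = -1.2 / 1.76748 = -0.6789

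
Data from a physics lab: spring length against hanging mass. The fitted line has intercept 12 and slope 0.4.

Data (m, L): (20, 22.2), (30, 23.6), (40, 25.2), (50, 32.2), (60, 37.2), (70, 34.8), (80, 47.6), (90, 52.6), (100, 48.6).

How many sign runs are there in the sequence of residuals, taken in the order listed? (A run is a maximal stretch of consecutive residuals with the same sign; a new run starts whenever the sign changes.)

m=20: ŷ = 12 + 0.4·20 = 20; r = 22.2 − 20 = 2.2
m=30: ŷ = 12 + 0.4·30 = 24; r = 23.6 − 24 = -0.4
m=40: ŷ = 12 + 0.4·40 = 28; r = 25.2 − 28 = -2.8
m=50: ŷ = 12 + 0.4·50 = 32; r = 32.2 − 32 = 0.2
m=60: ŷ = 12 + 0.4·60 = 36; r = 37.2 − 36 = 1.2
m=70: ŷ = 12 + 0.4·70 = 40; r = 34.8 − 40 = -5.2
m=80: ŷ = 12 + 0.4·80 = 44; r = 47.6 − 44 = 3.6
m=90: ŷ = 12 + 0.4·90 = 48; r = 52.6 − 48 = 4.6
m=100: ŷ = 12 + 0.4·100 = 52; r = 48.6 − 52 = -3.4
Signs: + − − + + − + + −
Runs: +×1, −×2, +×2, −×1, +×2, −×1 → 6

6 runs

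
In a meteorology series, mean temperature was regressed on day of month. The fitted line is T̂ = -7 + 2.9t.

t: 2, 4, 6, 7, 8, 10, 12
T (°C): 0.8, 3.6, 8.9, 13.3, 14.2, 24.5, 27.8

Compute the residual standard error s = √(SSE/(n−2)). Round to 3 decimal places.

s = 1.871

t=2: T̂ = -7 + 2.9·2 = -1.2; e = 0.8 − (-1.2) = 2
t=4: T̂ = -7 + 2.9·4 = 4.6; e = 3.6 − 4.6 = -1
t=6: T̂ = -7 + 2.9·6 = 10.4; e = 8.9 − 10.4 = -1.5
t=7: T̂ = -7 + 2.9·7 = 13.3; e = 13.3 − 13.3 = 0
t=8: T̂ = -7 + 2.9·8 = 16.2; e = 14.2 − 16.2 = -2
t=10: T̂ = -7 + 2.9·10 = 22; e = 24.5 − 22 = 2.5
t=12: T̂ = -7 + 2.9·12 = 27.8; e = 27.8 − 27.8 = 0
SSE = 4 + 1 + 2.25 + 0 + 4 + 6.25 + 0 = 17.5
s = √(17.5/5) = √3.5 ≈ 1.871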